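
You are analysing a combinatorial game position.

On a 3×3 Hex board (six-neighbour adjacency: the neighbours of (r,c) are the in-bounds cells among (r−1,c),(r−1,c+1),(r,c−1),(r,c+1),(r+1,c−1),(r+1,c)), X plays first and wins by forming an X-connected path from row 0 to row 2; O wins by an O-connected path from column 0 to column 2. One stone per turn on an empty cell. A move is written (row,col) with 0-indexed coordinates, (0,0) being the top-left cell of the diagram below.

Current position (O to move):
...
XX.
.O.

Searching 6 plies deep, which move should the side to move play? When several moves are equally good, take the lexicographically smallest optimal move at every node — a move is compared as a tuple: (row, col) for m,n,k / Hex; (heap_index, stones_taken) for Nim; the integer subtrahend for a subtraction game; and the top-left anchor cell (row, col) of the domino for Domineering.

[.../XX./.O.] O move#1: (0,0):-1/O../XX./.O., (0,1):-1/.O./XX./.O., (0,2):-1/..O/XX./.O., (1,2):-1/.../XXO/.O., (2,0):+1/.../XX./OO.*, (2,2):-1/.../XX./.OO
[.../XX./OO.] X move#2: (0,0):-1/X../XX./OO.*, (0,1):-1/.X./XX./OO., (0,2):-1/..X/XX./OO., (1,2):-1/.../XXX/OO., (2,2):-1/.../XX./OOX
[X../XX./OO.] O move#3: (0,1):+1/XO./XX./OO.*, (0,2):+1/X.O/XX./OO., (1,2):+1/X../XXO/OO., (2,2):+1/X../XX./OOO
[XO./XX./OO.] X move#4: (0,2):-1/XOX/XX./OO.*, (1,2):-1/XO./XXX/OO., (2,2):-1/XO./XX./OOX
[XOX/XX./OO.] O move#5: (1,2):+1/XOX/XXO/OO.*, (2,2):+1/XOX/XX./OOO
[XOX/XXO/OO.] end (terminal -1, X#6); searched .../XX./.O. to 6

O's best at [.../XX./.O.]: (2,0)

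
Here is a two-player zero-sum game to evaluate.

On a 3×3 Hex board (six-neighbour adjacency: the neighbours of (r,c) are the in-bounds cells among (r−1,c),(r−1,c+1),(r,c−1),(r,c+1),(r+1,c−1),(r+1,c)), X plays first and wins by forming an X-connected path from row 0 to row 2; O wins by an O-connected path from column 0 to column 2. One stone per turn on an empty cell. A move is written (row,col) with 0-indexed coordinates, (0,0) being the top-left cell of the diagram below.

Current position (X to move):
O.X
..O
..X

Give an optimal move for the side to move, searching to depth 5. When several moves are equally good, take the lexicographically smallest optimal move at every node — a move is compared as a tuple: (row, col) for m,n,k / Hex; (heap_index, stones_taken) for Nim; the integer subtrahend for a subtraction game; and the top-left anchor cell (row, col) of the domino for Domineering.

X's best at [O.X/..O/..X]: (1,1)

ply 1, X at O.X/..O/..X | (0,1)=-1→OXX/..O/..X; (1,0)=-1→O.X/X.O/..X; (1,1)=+1→O.X/.XO/..X*; (2,0)=-1→O.X/..O/X.X; (2,1)=-1→O.X/..O/.XX
ply 2, O at O.X/.XO/..X | (0,1)=-1→OOX/.XO/..X*; (1,0)=-1→O.X/OXO/..X; (2,0)=-1→O.X/.XO/O.X; (2,1)=-1→O.X/.XO/.OX
ply 3, X at OOX/.XO/..X | (1,0)=+1→OOX/XXO/..X*; (2,0)=+1→OOX/.XO/X.X; (2,1)=+1→OOX/.XO/.XX
ply 4, O at OOX/XXO/..X | (2,0)=-1→OOX/XXO/O.X*; (2,1)=-1→OOX/XXO/.OX
ply 5, X at OOX/XXO/O.X | (2,1)=+1→OOX/XXO/OXX*
ply 6: OOX/XXO/OXX is terminal -1 (O); from O.X/..O/..X depth 5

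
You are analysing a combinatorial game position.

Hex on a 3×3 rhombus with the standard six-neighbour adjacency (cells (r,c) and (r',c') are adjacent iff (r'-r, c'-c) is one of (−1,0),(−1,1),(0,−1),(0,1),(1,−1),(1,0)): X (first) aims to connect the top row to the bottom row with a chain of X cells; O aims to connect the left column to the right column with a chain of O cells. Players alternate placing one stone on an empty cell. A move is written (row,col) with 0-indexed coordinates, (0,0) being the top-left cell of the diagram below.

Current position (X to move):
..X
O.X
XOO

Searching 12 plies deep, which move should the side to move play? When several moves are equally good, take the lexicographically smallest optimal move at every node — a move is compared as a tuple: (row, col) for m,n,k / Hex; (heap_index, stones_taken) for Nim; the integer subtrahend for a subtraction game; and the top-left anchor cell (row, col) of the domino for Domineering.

X's best at [..X/O.X/XOO]: (1,1)

p1 X@[..X/O.X/XOO]: (0,0)[X.X/O.X/XOO]-1 (0,1)[.XX/O.X/XOO]-1 (1,1)[..X/OXX/XOO]+1*
p2 O@[..X/OXX/XOO] terminal -1; root [..X/O.X/XOO] d12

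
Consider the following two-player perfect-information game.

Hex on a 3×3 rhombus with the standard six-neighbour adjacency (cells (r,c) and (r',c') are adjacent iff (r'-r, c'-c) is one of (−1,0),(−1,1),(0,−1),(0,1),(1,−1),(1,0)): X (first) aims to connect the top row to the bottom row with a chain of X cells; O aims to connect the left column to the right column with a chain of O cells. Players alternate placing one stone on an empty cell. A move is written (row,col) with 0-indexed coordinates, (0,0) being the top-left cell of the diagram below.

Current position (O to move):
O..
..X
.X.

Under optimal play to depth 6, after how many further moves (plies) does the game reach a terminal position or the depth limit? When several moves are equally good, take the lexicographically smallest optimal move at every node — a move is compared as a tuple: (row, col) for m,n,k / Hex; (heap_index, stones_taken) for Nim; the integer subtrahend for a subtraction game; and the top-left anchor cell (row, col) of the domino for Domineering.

[O../..X/.X.] O move#1: (0,1):-1/OO./..X/.X., (0,2):+1/O.O/..X/.X.*, (1,0):-1/O../O.X/.X., (1,1):-1/O../.OX/.X., (2,0):-1/O../..X/OX., (2,2):-1/O../..X/.XO
[O.O/..X/.X.] X move#2: (0,1):-1/OXO/..X/.X.*, (1,0):-1/O.O/X.X/.X., (1,1):-1/O.O/.XX/.X., (2,0):-1/O.O/..X/XX., (2,2):-1/O.O/..X/.XX
[OXO/..X/.X.] O move#3: (1,0):-1/OXO/O.X/.X., (1,1):+1/OXO/.OX/.X.*, (2,0):-1/OXO/..X/OX., (2,2):-1/OXO/..X/.XO
[OXO/.OX/.X.] X move#4: (1,0):-1/OXO/XOX/.X.*, (2,0):-1/OXO/.OX/XX., (2,2):-1/OXO/.OX/.XX
[OXO/XOX/.X.] O move#5: (2,0):+1/OXO/XOX/OX.*, (2,2):-1/OXO/XOX/.XO
[OXO/XOX/OX.] end (terminal -1, X#6); searched O../..X/.X. to 6

PV length from [O../..X/.X.]: 5 plies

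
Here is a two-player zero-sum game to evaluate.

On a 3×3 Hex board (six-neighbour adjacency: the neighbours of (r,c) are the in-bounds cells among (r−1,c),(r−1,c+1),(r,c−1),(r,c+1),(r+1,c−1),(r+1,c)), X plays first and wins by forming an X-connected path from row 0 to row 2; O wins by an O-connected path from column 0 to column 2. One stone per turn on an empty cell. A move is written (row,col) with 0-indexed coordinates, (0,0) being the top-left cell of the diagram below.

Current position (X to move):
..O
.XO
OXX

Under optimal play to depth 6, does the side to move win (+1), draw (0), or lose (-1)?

ply 1, X at ..O/.XO/OXX | (0,0)=+1→X.O/.XO/OXX*; (0,1)=+1→.XO/.XO/OXX; (1,0)=+1→..O/XXO/OXX
ply 2, O at X.O/.XO/OXX | (0,1)=-1→XOO/.XO/OXX*; (1,0)=-1→X.O/OXO/OXX
ply 3, X at XOO/.XO/OXX | (1,0)=+1→XOO/XXO/OXX*
ply 4: XOO/XXO/OXX is terminal -1 (O); from ..O/.XO/OXX depth 6

value(..O/.XO/OXX, X) = +1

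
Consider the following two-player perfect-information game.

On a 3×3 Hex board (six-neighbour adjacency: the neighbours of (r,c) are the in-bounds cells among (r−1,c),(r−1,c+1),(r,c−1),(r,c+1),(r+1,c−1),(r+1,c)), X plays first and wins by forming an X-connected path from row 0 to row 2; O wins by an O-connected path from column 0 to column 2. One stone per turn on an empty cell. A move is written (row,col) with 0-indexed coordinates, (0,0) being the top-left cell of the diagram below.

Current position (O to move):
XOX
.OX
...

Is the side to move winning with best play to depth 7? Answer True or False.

[XOX/.OX/...] O move#1: (1,0):-1/XOX/OOX/...*, (2,0):-1/XOX/.OX/O.., (2,1):-1/XOX/.OX/.O., (2,2):-1/XOX/.OX/..O
[XOX/OOX/...] X move#2: (2,0):+1/XOX/OOX/X..*, (2,1):+1/XOX/OOX/.X., (2,2):+1/XOX/OOX/..X
[XOX/OOX/X..] O move#3: (2,1):-1/XOX/OOX/XO.*, (2,2):-1/XOX/OOX/X.O
[XOX/OOX/XO.] X move#4: (2,2):+1/XOX/OOX/XOX*
[XOX/OOX/XOX] end (terminal -1, O#5); searched XOX/.OX/... to 7

O winning at [XOX/.OX/...]: False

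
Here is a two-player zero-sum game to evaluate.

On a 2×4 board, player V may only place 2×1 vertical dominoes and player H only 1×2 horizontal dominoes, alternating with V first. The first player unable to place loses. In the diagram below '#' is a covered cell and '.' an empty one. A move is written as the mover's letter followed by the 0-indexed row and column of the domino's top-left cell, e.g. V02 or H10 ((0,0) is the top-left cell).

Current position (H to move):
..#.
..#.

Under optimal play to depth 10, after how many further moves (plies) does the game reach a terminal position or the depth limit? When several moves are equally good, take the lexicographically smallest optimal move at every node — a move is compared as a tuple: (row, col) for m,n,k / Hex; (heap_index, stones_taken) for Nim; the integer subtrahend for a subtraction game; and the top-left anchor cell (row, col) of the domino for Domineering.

PV length from [..#./..#.]: 3 plies

ply 1, H at ..#./..#. | H00=+1→###./..#.*; H10=+1→..#./###.
ply 2, V at ###./..#. | V03=-1→####/..##*
ply 3, H at ####/..## | H10=+1→####/####*
ply 4: ####/#### is terminal -1 (V); from ..#./..#. depth 10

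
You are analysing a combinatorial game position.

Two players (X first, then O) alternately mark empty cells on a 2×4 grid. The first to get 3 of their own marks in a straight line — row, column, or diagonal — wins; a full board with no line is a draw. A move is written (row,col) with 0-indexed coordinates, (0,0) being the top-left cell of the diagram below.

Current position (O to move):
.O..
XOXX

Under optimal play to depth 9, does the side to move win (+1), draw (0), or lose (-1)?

value(.O../XOXX, O) = +1

p1 O@[.O../XOXX]: (0,0)[OO../XOXX]+0 (0,2)[.OO./XOXX]+1* (0,3)[.O.O/XOXX]+0
p2 X@[.OO./XOXX]: (0,0)[XOO./XOXX]-1* (0,3)[.OOX/XOXX]-1
p3 O@[XOO./XOXX]: (0,3)[XOOO/XOXX]+1*
p4 X@[XOOO/XOXX] terminal -1; root [.O../XOXX] d9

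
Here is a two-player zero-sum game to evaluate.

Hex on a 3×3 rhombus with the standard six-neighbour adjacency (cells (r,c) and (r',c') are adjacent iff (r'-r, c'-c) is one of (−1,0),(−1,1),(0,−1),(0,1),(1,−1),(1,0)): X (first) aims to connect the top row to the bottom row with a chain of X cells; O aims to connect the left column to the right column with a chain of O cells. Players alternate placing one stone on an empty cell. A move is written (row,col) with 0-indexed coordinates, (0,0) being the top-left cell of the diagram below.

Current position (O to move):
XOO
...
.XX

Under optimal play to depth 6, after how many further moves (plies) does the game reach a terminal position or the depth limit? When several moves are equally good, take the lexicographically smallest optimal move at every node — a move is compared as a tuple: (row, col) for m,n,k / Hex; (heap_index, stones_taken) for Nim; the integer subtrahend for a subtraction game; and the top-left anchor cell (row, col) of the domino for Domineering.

p1 O@[XOO/.../.XX]: (1,0)[XOO/O../.XX]+1* (1,1)[XOO/.O./.XX]+1 (1,2)[XOO/..O/.XX]-1 (2,0)[XOO/.../OXX]+1
p2 X@[XOO/O../.XX] terminal -1; root [XOO/.../.XX] d6

PV length from [XOO/.../.XX]: 1 ply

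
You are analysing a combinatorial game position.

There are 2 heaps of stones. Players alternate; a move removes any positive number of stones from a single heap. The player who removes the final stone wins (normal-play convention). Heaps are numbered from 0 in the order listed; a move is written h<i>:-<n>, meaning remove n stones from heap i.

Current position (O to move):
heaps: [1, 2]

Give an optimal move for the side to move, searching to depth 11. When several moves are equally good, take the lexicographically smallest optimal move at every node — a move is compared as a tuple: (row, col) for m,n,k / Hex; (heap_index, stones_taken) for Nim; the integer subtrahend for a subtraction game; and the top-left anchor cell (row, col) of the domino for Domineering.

O's best at [(1,2)]: h1:-1

[(1,2)] O move#1: h0:-1:-1/(0,2), h1:-1:+1/(1,1)*, h1:-2:-1/(1,0)
[(1,1)] X move#2: h0:-1:-1/(0,1)*, h1:-1:-1/(1,0)
[(0,1)] O move#3: h1:-1:+1/(0,0)*
[(0,0)] end (terminal -1, X#4); searched (1,2) to 11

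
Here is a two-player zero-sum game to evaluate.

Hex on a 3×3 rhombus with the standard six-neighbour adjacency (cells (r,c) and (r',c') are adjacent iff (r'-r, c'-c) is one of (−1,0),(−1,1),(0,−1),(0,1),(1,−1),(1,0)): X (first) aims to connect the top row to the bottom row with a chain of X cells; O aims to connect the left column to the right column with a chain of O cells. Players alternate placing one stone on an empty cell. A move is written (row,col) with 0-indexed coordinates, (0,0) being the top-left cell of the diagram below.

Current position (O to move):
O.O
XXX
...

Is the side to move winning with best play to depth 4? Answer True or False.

[O.O/XXX/...] O move#1: (0,1):+1/OOO/XXX/...*, (2,0):-1/O.O/XXX/O.., (2,1):-1/O.O/XXX/.O., (2,2):-1/O.O/XXX/..O
[OOO/XXX/...] end (terminal -1, X#2); searched O.O/XXX/... to 4

O winning at [O.O/XXX/...]: True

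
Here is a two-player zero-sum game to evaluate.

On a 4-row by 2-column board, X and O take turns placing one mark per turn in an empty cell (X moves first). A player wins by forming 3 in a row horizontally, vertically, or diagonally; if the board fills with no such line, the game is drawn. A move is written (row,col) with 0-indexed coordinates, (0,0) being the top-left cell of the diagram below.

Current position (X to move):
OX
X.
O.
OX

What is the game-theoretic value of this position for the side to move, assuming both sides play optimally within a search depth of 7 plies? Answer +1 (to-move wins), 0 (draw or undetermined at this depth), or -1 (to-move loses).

p1 X@[OX/X./O./OX]: (1,1)[OX/XX/O./OX]+0* (2,1)[OX/X./OX/OX]+0
p2 O@[OX/XX/O./OX]: (2,1)[OX/XX/OO/OX]+0*
p3 X@[OX/XX/OO/OX] terminal +0; root [OX/X./O./OX] d7

value(OX/X./O./OX, X) = 0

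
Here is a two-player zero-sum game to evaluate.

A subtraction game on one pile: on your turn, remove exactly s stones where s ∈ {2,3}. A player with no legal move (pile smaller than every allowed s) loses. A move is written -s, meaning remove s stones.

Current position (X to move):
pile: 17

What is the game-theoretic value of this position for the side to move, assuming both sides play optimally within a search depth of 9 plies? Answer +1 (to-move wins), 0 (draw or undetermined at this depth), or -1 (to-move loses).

value(17, X) = +1

[17] X move#1: -2:+1/15*, -3:-1/14
[15] O move#2: -2:-1/13*, -3:-1/12
[13] X move#3: -2:+1/11*, -3:+1/10
[11] O move#4: -2:-1/9*, -3:-1/8
[9] X move#5: -2:-1/7, -3:+1/6*
[6] O move#6: -2:-1/4*, -3:-1/3
[4] X move#7: -2:-1/2, -3:+1/1*
[1] end (terminal -1, O#8); searched 17 to 9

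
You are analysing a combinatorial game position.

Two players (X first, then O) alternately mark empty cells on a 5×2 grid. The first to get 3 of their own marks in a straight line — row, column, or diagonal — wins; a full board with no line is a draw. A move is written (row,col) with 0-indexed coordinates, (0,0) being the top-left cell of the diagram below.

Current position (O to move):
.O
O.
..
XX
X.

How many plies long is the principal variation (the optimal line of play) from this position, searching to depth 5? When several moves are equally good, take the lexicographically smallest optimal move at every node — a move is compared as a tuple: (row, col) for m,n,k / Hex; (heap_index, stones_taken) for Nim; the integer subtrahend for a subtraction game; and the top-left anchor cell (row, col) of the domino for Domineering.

PV length from [.O/O./../XX/X.]: 5 plies

p1 O@[.O/O./../XX/X.]: (0,0)[OO/O./../XX/X.]-1 (1,1)[.O/OO/../XX/X.]-1 (2,0)[.O/O./O./XX/X.]+0* (2,1)[.O/O./.O/XX/X.]-1 (4,1)[.O/O./../XX/XO]-1
p2 X@[.O/O./O./XX/X.]: (0,0)[XO/O./O./XX/X.]+0* (1,1)[.O/OX/O./XX/X.]-1 (2,1)[.O/O./OX/XX/X.]-1 (4,1)[.O/O./O./XX/XX]-1
p3 O@[XO/O./O./XX/X.]: (1,1)[XO/OO/O./XX/X.]+0* (2,1)[XO/O./OO/XX/X.]+0 (4,1)[XO/O./O./XX/XO]+0
p4 X@[XO/OO/O./XX/X.]: (2,1)[XO/OO/OX/XX/X.]+0* (4,1)[XO/OO/O./XX/XX]-1
p5 O@[XO/OO/OX/XX/X.]: (4,1)[XO/OO/OX/XX/XO]+0*
p6 X@[XO/OO/OX/XX/XO] terminal +0; root [.O/O./../XX/X.] d5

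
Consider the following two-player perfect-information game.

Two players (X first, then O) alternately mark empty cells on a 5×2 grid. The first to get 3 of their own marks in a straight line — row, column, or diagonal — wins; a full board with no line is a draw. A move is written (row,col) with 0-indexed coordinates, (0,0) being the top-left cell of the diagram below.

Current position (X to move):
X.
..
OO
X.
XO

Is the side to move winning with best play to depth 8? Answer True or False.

X winning at [X./../OO/X./XO]: False

[X./../OO/X./XO] X move#1: (0,1):-1/XX/../OO/X./XO, (1,0):-1/X./X./OO/X./XO, (1,1):-1/X./.X/OO/X./XO, (3,1):+0/X./../OO/XX/XO*
[X./../OO/XX/XO] O move#2: (0,1):+0/XO/../OO/XX/XO*, (1,0):+0/X./O./OO/XX/XO, (1,1):+0/X./.O/OO/XX/XO
[XO/../OO/XX/XO] X move#3: (1,0):-1/XO/X./OO/XX/XO, (1,1):+0/XO/.X/OO/XX/XO*
[XO/.X/OO/XX/XO] O move#4: (1,0):+0/XO/OX/OO/XX/XO*
[XO/OX/OO/XX/XO] end (terminal +0, X#5); searched X./../OO/X./XO to 8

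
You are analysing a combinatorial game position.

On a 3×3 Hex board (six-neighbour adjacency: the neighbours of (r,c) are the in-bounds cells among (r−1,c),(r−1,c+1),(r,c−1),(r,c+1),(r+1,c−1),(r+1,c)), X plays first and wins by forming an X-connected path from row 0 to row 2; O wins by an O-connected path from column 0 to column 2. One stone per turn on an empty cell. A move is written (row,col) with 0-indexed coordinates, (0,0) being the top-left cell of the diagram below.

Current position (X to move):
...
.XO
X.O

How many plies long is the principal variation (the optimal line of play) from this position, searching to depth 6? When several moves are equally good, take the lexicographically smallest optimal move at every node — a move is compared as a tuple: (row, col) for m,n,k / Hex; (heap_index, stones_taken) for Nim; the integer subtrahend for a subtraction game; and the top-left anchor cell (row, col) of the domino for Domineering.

PV length from [.../.XO/X.O]: 3 plies

[.../.XO/X.O] X move#1: (0,0):+1/X../.XO/X.O*, (0,1):+1/.X./.XO/X.O, (0,2):+1/..X/.XO/X.O, (1,0):+1/.../XXO/X.O, (2,1):+1/.../.XO/XXO
[X../.XO/X.O] O move#2: (0,1):-1/XO./.XO/X.O*, (0,2):-1/X.O/.XO/X.O, (1,0):-1/X../OXO/X.O, (2,1):-1/X../.XO/XOO
[XO./.XO/X.O] X move#3: (0,2):+1/XOX/.XO/X.O*, (1,0):+1/XO./XXO/X.O, (2,1):+1/XO./.XO/XXO
[XOX/.XO/X.O] end (terminal -1, O#4); searched .../.XO/X.O to 6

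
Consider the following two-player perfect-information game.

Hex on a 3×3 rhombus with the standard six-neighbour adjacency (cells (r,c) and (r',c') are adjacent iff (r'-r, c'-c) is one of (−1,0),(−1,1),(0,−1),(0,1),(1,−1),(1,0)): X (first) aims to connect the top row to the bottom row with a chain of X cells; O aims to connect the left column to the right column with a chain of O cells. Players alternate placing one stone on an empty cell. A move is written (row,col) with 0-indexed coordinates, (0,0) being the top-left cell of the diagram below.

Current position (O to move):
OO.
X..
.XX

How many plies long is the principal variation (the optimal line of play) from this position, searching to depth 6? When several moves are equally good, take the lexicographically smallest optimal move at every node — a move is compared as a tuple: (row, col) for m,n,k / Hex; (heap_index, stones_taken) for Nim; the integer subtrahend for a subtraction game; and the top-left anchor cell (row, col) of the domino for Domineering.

PV length from [OO./X../.XX]: 1 ply

p1 O@[OO./X../.XX]: (0,2)[OOO/X../.XX]+1* (1,1)[OO./XO./.XX]+1 (1,2)[OO./X.O/.XX]+1 (2,0)[OO./X../OXX]-1
p2 X@[OOO/X../.XX] terminal -1; root [OO./X../.XX] d6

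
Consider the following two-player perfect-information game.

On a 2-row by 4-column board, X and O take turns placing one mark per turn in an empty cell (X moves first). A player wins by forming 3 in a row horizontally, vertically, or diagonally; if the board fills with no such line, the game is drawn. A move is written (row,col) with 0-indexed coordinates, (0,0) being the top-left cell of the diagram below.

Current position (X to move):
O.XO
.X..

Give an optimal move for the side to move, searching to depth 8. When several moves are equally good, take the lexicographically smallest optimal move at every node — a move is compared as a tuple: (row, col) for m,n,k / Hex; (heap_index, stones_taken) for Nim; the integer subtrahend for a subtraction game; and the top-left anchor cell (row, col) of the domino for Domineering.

ply 1, X at O.XO/.X.. | (0,1)=+0→OXXO/.X..; (1,0)=+0→O.XO/XX..; (1,2)=+1→O.XO/.XX.*; (1,3)=+0→O.XO/.X.X
ply 2, O at O.XO/.XX. | (0,1)=-1→OOXO/.XX.*; (1,0)=-1→O.XO/OXX.; (1,3)=-1→O.XO/.XXO
ply 3, X at OOXO/.XX. | (1,0)=+1→OOXO/XXX.*; (1,3)=+1→OOXO/.XXX
ply 4: OOXO/XXX. is terminal -1 (O); from O.XO/.X.. depth 8

X's best at [O.XO/.X..]: (1,2)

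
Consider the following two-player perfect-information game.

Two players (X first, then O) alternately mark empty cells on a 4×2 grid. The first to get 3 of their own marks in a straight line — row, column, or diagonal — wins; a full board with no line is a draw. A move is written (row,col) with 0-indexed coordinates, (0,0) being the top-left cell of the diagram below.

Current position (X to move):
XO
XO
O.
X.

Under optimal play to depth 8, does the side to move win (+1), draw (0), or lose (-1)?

[XO/XO/O./X.] X move#1: (2,1):+0/XO/XO/OX/X.*, (3,1):-1/XO/XO/O./XX
[XO/XO/OX/X.] O move#2: (3,1):+0/XO/XO/OX/XO*
[XO/XO/OX/XO] end (terminal +0, X#3); searched XO/XO/O./X. to 8

value(XO/XO/O./X., X) = 0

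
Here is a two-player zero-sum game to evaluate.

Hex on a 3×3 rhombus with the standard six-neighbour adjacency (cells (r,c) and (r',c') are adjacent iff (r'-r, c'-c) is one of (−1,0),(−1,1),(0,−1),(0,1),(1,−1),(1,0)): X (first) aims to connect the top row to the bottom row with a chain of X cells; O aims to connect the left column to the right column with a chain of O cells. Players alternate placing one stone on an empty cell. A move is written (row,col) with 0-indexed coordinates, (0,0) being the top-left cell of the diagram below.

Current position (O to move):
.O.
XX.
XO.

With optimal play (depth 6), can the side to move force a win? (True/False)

ply 1, O at .O./XX./XO. | (0,0)=-1→OO./XX./XO.*; (0,2)=-1→.OO/XX./XO.; (1,2)=-1→.O./XXO/XO.; (2,2)=-1→.O./XX./XOO
ply 2, X at OO./XX./XO. | (0,2)=+1→OOX/XX./XO.*; (1,2)=-1→OO./XXX/XO.; (2,2)=-1→OO./XX./XOX
ply 3: OOX/XX./XO. is terminal -1 (O); from .O./XX./XO. depth 6

O winning at [.O./XX./XO.]: False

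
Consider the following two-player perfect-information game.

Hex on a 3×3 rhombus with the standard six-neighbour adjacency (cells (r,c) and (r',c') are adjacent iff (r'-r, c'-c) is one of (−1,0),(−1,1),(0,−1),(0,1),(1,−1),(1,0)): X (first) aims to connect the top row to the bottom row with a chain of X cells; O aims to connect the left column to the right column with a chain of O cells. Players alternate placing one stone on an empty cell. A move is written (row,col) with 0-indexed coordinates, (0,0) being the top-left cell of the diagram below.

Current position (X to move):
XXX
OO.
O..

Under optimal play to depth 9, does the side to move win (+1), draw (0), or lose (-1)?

p1 X@[XXX/OO./O..]: (1,2)[XXX/OOX/O..]+1* (2,1)[XXX/OO./OX.]-1 (2,2)[XXX/OO./O.X]-1
p2 O@[XXX/OOX/O..]: (2,1)[XXX/OOX/OO.]-1* (2,2)[XXX/OOX/O.O]-1
p3 X@[XXX/OOX/OO.]: (2,2)[XXX/OOX/OOX]+1*
p4 O@[XXX/OOX/OOX] terminal -1; root [XXX/OO./O..] d9

value(XXX/OO./O.., X) = +1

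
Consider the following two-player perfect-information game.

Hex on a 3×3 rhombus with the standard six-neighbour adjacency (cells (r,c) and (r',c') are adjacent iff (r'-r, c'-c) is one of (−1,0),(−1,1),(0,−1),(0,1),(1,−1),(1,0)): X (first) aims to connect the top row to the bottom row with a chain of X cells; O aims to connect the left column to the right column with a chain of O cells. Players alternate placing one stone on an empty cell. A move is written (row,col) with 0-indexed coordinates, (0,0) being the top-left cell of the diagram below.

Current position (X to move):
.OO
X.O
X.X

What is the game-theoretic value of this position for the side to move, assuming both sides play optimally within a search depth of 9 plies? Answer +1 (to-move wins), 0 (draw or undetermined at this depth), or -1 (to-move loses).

ply 1, X at .OO/X.O/X.X | (0,0)=+1→XOO/X.O/X.X*; (1,1)=-1→.OO/XXO/X.X; (2,1)=-1→.OO/X.O/XXX
ply 2: XOO/X.O/X.X is terminal -1 (O); from .OO/X.O/X.X depth 9

value(.OO/X.O/X.X, X) = +1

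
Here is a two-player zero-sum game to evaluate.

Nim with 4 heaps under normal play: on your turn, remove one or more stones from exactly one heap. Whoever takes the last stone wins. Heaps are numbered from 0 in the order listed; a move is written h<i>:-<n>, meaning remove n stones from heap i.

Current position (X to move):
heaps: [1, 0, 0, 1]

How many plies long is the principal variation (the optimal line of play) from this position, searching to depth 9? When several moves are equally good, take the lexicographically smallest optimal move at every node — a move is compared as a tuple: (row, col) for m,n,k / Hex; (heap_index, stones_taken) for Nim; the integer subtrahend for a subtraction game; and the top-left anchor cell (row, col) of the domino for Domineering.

PV length from [(1,0,0,1)]: 2 plies

ply 1, X at (1,0,0,1) | h0:-1=-1→(0,0,0,1)*; h3:-1=-1→(1,0,0,0)
ply 2, O at (0,0,0,1) | h3:-1=+1→(0,0,0,0)*
ply 3: (0,0,0,0) is terminal -1 (X); from (1,0,0,1) depth 9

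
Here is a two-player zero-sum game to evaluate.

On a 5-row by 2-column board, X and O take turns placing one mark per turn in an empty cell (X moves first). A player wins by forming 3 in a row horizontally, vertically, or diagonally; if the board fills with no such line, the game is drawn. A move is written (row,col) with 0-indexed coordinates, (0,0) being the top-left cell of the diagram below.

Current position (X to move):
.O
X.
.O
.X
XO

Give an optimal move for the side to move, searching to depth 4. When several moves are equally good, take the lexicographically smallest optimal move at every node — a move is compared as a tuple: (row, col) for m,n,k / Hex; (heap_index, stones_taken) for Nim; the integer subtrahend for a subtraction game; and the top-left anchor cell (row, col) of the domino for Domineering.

ply 1, X at .O/X./.O/.X/XO | (0,0)=-1→XO/X./.O/.X/XO; (1,1)=+0→.O/XX/.O/.X/XO*; (2,0)=-1→.O/X./XO/.X/XO; (3,0)=-1→.O/X./.O/XX/XO
ply 2, O at .O/XX/.O/.X/XO | (0,0)=+0→OO/XX/.O/.X/XO*; (2,0)=+0→.O/XX/OO/.X/XO; (3,0)=+0→.O/XX/.O/OX/XO
ply 3, X at OO/XX/.O/.X/XO | (2,0)=+0→OO/XX/XO/.X/XO*; (3,0)=+0→OO/XX/.O/XX/XO
ply 4, O at OO/XX/XO/.X/XO | (3,0)=+0→OO/XX/XO/OX/XO*
ply 5: OO/XX/XO/OX/XO is terminal +0 (X); from .O/X./.O/.X/XO depth 4

X's best at [.O/X./.O/.X/XO]: (1,1)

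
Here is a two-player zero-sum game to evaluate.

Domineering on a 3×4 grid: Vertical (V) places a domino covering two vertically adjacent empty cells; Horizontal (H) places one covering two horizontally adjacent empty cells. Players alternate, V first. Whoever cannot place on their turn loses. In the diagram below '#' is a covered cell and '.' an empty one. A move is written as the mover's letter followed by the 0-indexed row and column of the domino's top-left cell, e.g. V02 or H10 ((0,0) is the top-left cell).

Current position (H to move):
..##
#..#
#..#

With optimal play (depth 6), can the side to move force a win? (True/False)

ply 1, H at ..##/#..#/#..# | H00=-1→####/#..#/#..#; H11=+1→..##/####/#..#*; H21=-1→..##/#..#/####
ply 2: ..##/####/#..# is terminal -1 (V); from ..##/#..#/#..# depth 6

H winning at [..##/#..#/#..#]: True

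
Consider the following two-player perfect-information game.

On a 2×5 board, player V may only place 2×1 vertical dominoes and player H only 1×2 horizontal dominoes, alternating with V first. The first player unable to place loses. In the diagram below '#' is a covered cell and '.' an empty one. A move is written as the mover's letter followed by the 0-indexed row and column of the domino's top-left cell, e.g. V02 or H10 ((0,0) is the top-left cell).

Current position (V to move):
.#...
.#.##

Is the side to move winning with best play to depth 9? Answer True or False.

V winning at [.#.../.#.##]: True

p1 V@[.#.../.#.##]: V00[##.../##.##]-1 V02[.##../.####]+1*
p2 H@[.##../.####]: H03[.####/.####]-1*
p3 V@[.####/.####]: V00[#####/#####]+1*
p4 H@[#####/#####] terminal -1; root [.#.../.#.##] d9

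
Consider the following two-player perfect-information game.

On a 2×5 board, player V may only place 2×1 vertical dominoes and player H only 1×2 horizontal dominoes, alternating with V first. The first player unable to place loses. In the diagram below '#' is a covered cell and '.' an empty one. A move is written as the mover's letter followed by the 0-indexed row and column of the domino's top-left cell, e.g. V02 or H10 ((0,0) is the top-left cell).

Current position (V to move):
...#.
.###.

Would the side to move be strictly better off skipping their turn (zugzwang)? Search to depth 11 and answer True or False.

zugzwang(...#./.###., V) = False

ply 1, V at ...#./.###. | V00=+1→#..#./####.*; V04=-1→...##/.####
ply 2, H at #..#./####. | H01=-1→####./####.*
ply 3, V at ####./####. | V04=+1→#####/#####*
ply 4: #####/##### is terminal -1 (H); from ...#./.###. depth 11
if V skipped the turn, H would face:
~ ply 1, H at ...#./.###. | H00=-1→##.#./.###.*; H01=-1→.###./.###.
~ ply 2, V at ##.#./.###. | V04=+1→##.##/.####*
~ ply 3: ##.##/.#### is terminal -1 (H); from ...#./.###. depth 11
compare (V): move=+1 vs pass=+1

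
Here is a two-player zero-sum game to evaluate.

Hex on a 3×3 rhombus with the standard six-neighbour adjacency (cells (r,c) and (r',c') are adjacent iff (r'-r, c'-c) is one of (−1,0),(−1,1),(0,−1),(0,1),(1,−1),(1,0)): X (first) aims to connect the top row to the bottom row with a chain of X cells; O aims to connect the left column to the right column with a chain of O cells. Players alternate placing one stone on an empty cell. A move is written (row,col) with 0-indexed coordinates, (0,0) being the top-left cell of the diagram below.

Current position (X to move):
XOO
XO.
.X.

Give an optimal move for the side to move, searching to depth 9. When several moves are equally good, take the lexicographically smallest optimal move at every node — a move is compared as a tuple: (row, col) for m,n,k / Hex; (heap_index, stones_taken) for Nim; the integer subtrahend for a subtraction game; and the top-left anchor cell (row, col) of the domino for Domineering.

ply 1, X at XOO/XO./.X. | (1,2)=-1→XOO/XOX/.X.; (2,0)=+1→XOO/XO./XX.*; (2,2)=-1→XOO/XO./.XX
ply 2: XOO/XO./XX. is terminal -1 (O); from XOO/XO./.X. depth 9

X's best at [XOO/XO./.X.]: (2,0)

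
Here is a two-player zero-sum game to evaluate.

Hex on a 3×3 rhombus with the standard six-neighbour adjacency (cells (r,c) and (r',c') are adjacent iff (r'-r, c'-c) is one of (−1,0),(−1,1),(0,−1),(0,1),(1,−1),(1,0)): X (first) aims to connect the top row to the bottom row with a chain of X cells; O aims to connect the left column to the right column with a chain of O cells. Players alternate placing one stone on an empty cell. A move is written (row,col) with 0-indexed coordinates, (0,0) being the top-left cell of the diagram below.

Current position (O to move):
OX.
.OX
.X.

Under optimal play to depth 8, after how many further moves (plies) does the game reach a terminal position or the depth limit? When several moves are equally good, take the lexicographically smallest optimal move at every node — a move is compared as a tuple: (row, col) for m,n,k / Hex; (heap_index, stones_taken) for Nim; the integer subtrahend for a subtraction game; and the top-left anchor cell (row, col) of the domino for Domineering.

PV length from [OX./.OX/.X.]: 3 plies

p1 O@[OX./.OX/.X.]: (0,2)[OXO/.OX/.X.]+1* (1,0)[OX./OOX/.X.]-1 (2,0)[OX./.OX/OX.]-1 (2,2)[OX./.OX/.XO]-1
p2 X@[OXO/.OX/.X.]: (1,0)[OXO/XOX/.X.]-1* (2,0)[OXO/.OX/XX.]-1 (2,2)[OXO/.OX/.XX]-1
p3 O@[OXO/XOX/.X.]: (2,0)[OXO/XOX/OX.]+1* (2,2)[OXO/XOX/.XO]-1
p4 X@[OXO/XOX/OX.] terminal -1; root [OX./.OX/.X.] d8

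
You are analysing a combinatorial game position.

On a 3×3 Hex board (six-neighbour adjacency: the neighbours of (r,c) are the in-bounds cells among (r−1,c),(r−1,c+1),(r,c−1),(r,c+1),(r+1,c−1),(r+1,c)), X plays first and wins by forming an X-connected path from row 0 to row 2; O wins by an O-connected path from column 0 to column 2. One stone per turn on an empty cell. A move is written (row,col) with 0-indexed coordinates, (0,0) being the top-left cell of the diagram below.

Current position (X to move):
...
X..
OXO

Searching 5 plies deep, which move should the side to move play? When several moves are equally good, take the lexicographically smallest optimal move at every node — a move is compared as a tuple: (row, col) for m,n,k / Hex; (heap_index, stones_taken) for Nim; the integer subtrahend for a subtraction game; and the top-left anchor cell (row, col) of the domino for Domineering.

[.../X../OXO] X move#1: (0,0):-1/X../X../OXO, (0,1):-1/.X./X../OXO, (0,2):+1/..X/X../OXO*, (1,1):+1/.../XX./OXO, (1,2):+1/.../X.X/OXO
[..X/X../OXO] O move#2: (0,0):-1/O.X/X../OXO*, (0,1):-1/.OX/X../OXO, (1,1):-1/..X/XO./OXO, (1,2):-1/..X/X.O/OXO
[O.X/X../OXO] X move#3: (0,1):+1/OXX/X../OXO*, (1,1):+1/O.X/XX./OXO, (1,2):+1/O.X/X.X/OXO
[OXX/X../OXO] O move#4: (1,1):-1/OXX/XO./OXO*, (1,2):-1/OXX/X.O/OXO
[OXX/XO./OXO] X move#5: (1,2):+1/OXX/XOX/OXO*
[OXX/XOX/OXO] end (terminal -1, O#6); searched .../X../OXO to 5

X's best at [.../X../OXO]: (0,2)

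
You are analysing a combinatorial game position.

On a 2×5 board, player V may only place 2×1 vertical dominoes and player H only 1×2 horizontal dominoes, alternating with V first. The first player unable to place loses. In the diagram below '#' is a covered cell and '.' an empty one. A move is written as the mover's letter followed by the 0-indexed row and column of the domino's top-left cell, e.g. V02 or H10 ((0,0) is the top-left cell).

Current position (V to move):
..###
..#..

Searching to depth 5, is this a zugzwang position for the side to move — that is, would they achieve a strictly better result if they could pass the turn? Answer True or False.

[..###/..#..] V move#1: V00:+1/#.###/#.#..*, V01:+1/.####/.##..
[#.###/#.#..] H move#2: H13:-1/#.###/#.###*
[#.###/#.###] V move#3: V01:+1/#####/#####*
[#####/#####] end (terminal -1, H#4); searched ..###/..#.. to 5
if V skipped the turn, H would face:
~ [..###/..#..] H move#1: H00:+1/#####/..#..*, H10:+1/..###/###.., H13:-1/..###/..###
~ [#####/..#..] end (terminal -1, V#2); searched ..###/..#.. to 5
compare (V): move=+1 vs pass=-1

zugzwang(..###/..#.., V) = False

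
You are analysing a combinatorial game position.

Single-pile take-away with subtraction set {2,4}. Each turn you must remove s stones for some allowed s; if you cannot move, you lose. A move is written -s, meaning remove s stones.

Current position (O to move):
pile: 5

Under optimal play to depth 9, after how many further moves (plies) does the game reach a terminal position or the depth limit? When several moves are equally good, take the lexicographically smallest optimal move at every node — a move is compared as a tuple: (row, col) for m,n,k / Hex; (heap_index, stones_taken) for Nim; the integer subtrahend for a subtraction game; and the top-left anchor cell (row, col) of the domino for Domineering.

[5] O move#1: -2:-1/3, -4:+1/1*
[1] end (terminal -1, X#2); searched 5 to 9

PV length from [5]: 1 ply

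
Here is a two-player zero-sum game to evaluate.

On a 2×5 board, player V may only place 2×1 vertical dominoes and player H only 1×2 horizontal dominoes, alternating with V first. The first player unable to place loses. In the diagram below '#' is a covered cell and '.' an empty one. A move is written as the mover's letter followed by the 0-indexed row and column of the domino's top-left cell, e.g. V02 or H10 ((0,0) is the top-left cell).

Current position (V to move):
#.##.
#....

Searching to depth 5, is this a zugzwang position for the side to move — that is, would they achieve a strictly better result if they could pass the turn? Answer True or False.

[#.##./#....] V move#1: V01:-1/####./##...*, V04:-1/#.###/#...#
[####./##...] H move#2: H12:-1/####./####., H13:+1/####./##.##*
[####./##.##] end (terminal -1, V#3); searched #.##./#.... to 5
if V skipped the turn, H would face:
~ [#.##./#....] H move#1: H11:-1/#.##./###..*, H12:-1/#.##./#.##., H13:-1/#.##./#..##
~ [#.##./###..] V move#2: V04:+1/#.###/###.#*
~ [#.###/###.#] end (terminal -1, H#3); searched #.##./#.... to 5
compare (V): move=-1 vs pass=+1

zugzwang(#.##./#...., V) = True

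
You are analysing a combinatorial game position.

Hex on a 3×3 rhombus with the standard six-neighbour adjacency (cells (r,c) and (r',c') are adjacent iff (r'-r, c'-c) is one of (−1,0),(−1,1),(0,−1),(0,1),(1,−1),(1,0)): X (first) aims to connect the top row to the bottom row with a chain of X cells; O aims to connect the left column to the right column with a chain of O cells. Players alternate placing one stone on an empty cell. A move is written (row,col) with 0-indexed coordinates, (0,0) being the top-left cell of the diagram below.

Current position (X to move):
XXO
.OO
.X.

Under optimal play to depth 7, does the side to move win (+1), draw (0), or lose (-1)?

value(XXO/.OO/.X., X) = -1

[XXO/.OO/.X.] X move#1: (1,0):-1/XXO/XOO/.X.*, (2,0):-1/XXO/.OO/XX., (2,2):-1/XXO/.OO/.XX
[XXO/XOO/.X.] O move#2: (2,0):+1/XXO/XOO/OX.*, (2,2):-1/XXO/XOO/.XO
[XXO/XOO/OX.] end (terminal -1, X#3); searched XXO/.OO/.X. to 7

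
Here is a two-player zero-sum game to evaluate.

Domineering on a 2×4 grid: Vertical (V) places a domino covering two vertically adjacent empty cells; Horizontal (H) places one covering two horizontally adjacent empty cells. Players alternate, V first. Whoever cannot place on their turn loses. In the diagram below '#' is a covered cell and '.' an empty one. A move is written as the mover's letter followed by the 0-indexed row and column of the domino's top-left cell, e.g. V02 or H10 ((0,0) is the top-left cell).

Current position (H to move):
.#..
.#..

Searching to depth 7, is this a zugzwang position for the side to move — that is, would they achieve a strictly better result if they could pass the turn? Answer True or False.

zugzwang(.#../.#.., H) = False

ply 1, H at .#../.#.. | H02=+1→.###/.#..*; H12=+1→.#../.###
ply 2, V at .###/.#.. | V00=-1→####/##..*
ply 3, H at ####/##.. | H12=+1→####/####*
ply 4: ####/#### is terminal -1 (V); from .#../.#.. depth 7
suppose H passes — search the same position with V to move:
pass> ply 1, V at .#../.#.. | V00=-1→##../##..; V02=+1→.##./.##.*; V03=+1→.#.#/.#.#
pass> ply 2: .##./.##. is terminal -1 (H); from .#../.#.. depth 7
for H: play +1, pass -1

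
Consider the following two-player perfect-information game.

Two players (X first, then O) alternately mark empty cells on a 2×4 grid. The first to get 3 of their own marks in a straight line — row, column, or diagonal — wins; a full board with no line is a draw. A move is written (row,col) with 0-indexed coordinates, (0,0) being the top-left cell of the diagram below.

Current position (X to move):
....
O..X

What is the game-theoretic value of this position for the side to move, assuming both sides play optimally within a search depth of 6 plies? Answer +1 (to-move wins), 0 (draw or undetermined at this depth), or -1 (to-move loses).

[..../O..X] X move#1: (0,0):+0/X.../O..X*, (0,1):+0/.X../O..X, (0,2):+0/..X./O..X, (0,3):+0/...X/O..X, (1,1):+0/..../OX.X, (1,2):+0/..../O.XX
[X.../O..X] O move#2: (0,1):+0/XO../O..X*, (0,2):+0/X.O./O..X, (0,3):+0/X..O/O..X, (1,1):+0/X.../OO.X, (1,2):+0/X.../O.OX
[XO../O..X] X move#3: (0,2):+0/XOX./O..X*, (0,3):+0/XO.X/O..X, (1,1):+0/XO../OX.X, (1,2):+0/XO../O.XX
[XOX./O..X] O move#4: (0,3):+0/XOXO/O..X*, (1,1):+0/XOX./OO.X, (1,2):+0/XOX./O.OX
[XOXO/O..X] X move#5: (1,1):+0/XOXO/OX.X*, (1,2):+0/XOXO/O.XX
[XOXO/OX.X] O move#6: (1,2):+0/XOXO/OXOX*
[XOXO/OXOX] end (terminal +0, X#7); searched ..../O..X to 6

value(..../O..X, X) = 0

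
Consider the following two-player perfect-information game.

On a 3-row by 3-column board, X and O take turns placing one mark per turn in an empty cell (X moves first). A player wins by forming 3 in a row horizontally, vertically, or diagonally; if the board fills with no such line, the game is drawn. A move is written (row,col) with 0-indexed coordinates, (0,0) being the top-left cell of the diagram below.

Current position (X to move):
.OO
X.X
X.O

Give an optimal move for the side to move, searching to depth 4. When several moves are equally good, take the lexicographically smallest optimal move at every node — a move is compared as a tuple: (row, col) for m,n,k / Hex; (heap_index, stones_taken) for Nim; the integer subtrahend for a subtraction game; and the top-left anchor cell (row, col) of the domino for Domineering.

X's best at [.OO/X.X/X.O]: (0,0)

p1 X@[.OO/X.X/X.O]: (0,0)[XOO/X.X/X.O]+1* (1,1)[.OO/XXX/X.O]+1 (2,1)[.OO/X.X/XXO]-1
p2 O@[XOO/X.X/X.O] terminal -1; root [.OO/X.X/X.O] d4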